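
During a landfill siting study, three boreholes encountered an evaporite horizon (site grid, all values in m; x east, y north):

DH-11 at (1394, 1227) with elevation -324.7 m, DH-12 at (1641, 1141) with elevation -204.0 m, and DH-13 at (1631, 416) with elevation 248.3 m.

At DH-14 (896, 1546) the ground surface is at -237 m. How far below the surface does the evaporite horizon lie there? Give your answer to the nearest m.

Two edge vectors: DH-11→DH-12 = (247, -86, 120.7), DH-11→DH-13 = (237, -811, 573).
Normal n = (DH-11→DH-12) × (DH-11→DH-13) = (48609.7, -112925.1, -179935).
So ∂z/∂x = −n_x/n_z = 0.27015 and ∂z/∂y = −n_y/n_z = −0.62759.
Intercept c from DH-11: -324.7 − 376.59 + 770.05 = 68.76.
At (896, 1546): z_contact = 242.1 − 970.3 + 68.76 = -659.4 m.
Depth below ground = -237 − (-659.4) = 422 m.

422 m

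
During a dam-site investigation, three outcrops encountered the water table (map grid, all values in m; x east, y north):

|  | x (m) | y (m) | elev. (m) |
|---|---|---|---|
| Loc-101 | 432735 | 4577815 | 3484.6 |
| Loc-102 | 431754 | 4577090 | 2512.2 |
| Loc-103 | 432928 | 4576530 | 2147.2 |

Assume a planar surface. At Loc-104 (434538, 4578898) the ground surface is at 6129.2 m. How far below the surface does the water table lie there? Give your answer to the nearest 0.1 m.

1124.6 m

Two edge vectors: Loc-101→Loc-102 = (-981, -725, -972.4), Loc-101→Loc-103 = (193, -1285, -1337.4).
Normal n = (Loc-101→Loc-102) × (Loc-101→Loc-103) = (-279919, -1499662.6, 1400510).
So ∂z/∂x = −n_x/n_z = 0.199869333 and ∂z/∂y = −n_y/n_z = 1.070797495.
Intercept c from Loc-101: 3484.6 − 86490.46 − 4901912.84 = −4984918.69.
At (434538, 4578898): z_contact = 86850.82 + 4903072.51 − 4984918.69 = 5004.64 m.
Depth below ground = 6129.2 − 5004.64 = 1124.6 m.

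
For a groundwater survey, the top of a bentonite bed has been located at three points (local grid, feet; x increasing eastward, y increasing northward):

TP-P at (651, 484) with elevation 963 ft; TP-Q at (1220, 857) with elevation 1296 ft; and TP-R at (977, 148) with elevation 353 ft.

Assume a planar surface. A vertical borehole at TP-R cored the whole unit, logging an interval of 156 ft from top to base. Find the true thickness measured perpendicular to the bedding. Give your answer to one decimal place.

86.4 ft

Two edge vectors: TP-P→TP-Q = (569, 373, 333), TP-P→TP-R = (326, -336, -610).
Normal n = (TP-P→TP-Q) × (TP-P→TP-R) = (-115642, 455648, -312782).
So ∂z/∂x = −n_x/n_z = −0.36972 and ∂z/∂y = −n_y/n_z = 1.45676.
|∇z| = √(a²+b²) = 1.50294, so dip δ = arctan(1.50294) = 56.36°.
True thickness = vertical thickness × cos δ = 156 × cos 56.36° = 86.4 ft.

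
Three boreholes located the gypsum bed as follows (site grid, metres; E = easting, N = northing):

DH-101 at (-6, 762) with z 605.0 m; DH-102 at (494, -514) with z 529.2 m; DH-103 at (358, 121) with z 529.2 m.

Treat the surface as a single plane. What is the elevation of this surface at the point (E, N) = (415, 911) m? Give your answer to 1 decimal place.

Two edge vectors: DH-101→DH-102 = (500, -1276, -75.8), DH-101→DH-103 = (364, -641, -75.8).
Normal n = (DH-101→DH-102) × (DH-101→DH-103) = (48133, 10308.8, 143964).
So ∂z/∂E = −n_x/n_z = −0.33434 and ∂z/∂N = −n_y/n_z = −0.07161.
Intercept c from DH-101: 605 − 2.01 + 54.56 = 657.56.
At (415, 911): z = −138.8 − 65.2 + 657.56 = 453.6 m.

453.6 m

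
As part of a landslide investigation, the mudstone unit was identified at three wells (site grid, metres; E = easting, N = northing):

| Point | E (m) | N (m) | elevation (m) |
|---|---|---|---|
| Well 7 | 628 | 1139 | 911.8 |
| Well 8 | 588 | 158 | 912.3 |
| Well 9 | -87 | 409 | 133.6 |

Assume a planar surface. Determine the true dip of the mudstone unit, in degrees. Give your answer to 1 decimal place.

48.7°

Let the plane be z = a·E + b·N + c.
Well 8−Well 7: −40a − 981b = 0.5;  Well 9−Well 7: −715a − 730b = −778.2.
Solving gives a = 1.13621, b = −0.04684.
Gradient magnitude |∇z| = √(a² + b²) = √(1.29098 + 0.00219) = 1.13718.
True dip = arctan(1.13718) = 48.7°, dipping toward W (azimuth ≈ 272°).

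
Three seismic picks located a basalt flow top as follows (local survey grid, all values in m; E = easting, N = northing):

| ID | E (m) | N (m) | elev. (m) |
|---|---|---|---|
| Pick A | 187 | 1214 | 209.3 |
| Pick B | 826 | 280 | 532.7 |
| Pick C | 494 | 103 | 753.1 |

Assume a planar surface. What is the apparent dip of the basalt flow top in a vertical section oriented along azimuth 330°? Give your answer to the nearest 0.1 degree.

18.4°

Two edge vectors: Pick A→Pick B = (639, -934, 323.4), Pick A→Pick C = (307, -1111, 543.8).
Normal n = (Pick A→Pick B) × (Pick A→Pick C) = (-148611.8, -248204.4, -423191).
So ∂z/∂E = −n_x/n_z = −0.35117 and ∂z/∂N = −n_y/n_z = −0.58651.
Unit vector along 330° is (sin 330°, cos 330°) = (-0.5000, 0.8660).
Slope in that direction = a·(-0.5000) + b·(0.8660) = −0.33235.
Apparent dip = arctan|0.33235| = 18.4° (true dip is 34.4°, so apparent ≤ true as expected).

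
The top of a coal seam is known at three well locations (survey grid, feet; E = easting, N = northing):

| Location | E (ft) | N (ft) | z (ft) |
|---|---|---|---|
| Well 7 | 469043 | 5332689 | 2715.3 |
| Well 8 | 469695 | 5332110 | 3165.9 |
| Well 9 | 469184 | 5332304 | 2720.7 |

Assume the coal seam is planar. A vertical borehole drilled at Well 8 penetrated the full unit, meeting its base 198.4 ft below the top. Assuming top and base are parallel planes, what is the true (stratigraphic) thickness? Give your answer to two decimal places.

135.72 ft

Two edge vectors: Well 7→Well 8 = (652, -579, 450.6), Well 7→Well 9 = (141, -385, 5.4).
Normal n = (Well 7→Well 8) × (Well 7→Well 9) = (170354.4, 60013.8, -169381).
So ∂z/∂E = −n_x/n_z = 1.00575 and ∂z/∂N = −n_y/n_z = 0.35431.
|∇z| = √(a²+b²) = 1.06633, so dip δ = arctan(1.06633) = 46.84°.
True thickness = vertical thickness × cos δ = 198.4 × cos 46.84° = 135.72 ft.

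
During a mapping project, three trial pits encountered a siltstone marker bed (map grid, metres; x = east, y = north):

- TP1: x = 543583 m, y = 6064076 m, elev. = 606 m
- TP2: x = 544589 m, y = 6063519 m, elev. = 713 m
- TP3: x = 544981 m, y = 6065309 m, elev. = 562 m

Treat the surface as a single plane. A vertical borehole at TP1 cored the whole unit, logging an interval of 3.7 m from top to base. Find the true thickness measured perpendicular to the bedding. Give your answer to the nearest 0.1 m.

3.7 m

Let the plane be z = a·x + b·y + c.
TP2−TP1: 1006a − 557b = 107;  TP3−TP1: 1398a + 1233b = −44.
Solving gives a = 0.05320, b = −0.09601.
|∇z| = √(a²+b²) = 0.10976, so dip δ = arctan(0.10976) = 6.26°.
True thickness = vertical thickness × cos δ = 3.7 × cos 6.26° = 3.7 m.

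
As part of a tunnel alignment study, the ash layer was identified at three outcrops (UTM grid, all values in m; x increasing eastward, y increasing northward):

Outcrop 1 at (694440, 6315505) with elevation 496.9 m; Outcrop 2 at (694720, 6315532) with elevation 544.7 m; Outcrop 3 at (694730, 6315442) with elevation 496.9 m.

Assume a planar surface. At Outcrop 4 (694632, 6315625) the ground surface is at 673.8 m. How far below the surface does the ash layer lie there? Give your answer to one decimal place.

88.9 m

Let the plane be z = a·x + b·y + c.
Outcrop 2−Outcrop 1: 280a + 27b = 47.8;  Outcrop 3−Outcrop 1: 290a − 63b = 0.
Solving gives a = 0.118233216, b = 0.544248135.
Then c = 496.9 − a·694440 − b·6315505 = −3518810.79.
At (694632, 6315625): z_contact = 82128.57 + 3437267.13 − 3518810.79 = 584.91 m.
Depth below ground = 673.8 − 584.91 = 88.9 m.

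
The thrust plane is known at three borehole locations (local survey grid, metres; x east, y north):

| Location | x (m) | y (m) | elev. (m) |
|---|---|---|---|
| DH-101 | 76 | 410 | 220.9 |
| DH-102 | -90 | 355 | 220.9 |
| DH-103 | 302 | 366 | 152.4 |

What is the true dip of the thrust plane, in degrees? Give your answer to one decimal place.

Let the plane be z = a·x + b·y + c.
DH-102−DH-101: −166a − 55b = 0;  DH-103−DH-101: 226a − 44b = −68.5.
Solving gives a = −0.19091, b = 0.57621.
Gradient magnitude |∇z| = √(a² + b²) = √(0.03645 + 0.33202) = 0.60702.
True dip = arctan(0.60702) = 31.3°, dipping toward SSE (azimuth ≈ 162°).

31.3°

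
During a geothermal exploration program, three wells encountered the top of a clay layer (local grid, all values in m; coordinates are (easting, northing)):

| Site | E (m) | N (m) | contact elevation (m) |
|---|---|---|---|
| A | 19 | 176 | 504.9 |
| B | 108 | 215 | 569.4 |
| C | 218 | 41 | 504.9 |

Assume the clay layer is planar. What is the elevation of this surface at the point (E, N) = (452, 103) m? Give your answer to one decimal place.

Two edge vectors: A→B = (89, 39, 64.5), A→C = (199, -135, 0).
Normal n = (A→B) × (A→C) = (8707.5, 12835.5, -19776).
So ∂z/∂E = −n_x/n_z = 0.44031 and ∂z/∂N = −n_y/n_z = 0.64904.
Intercept c from A: 504.9 − 8.37 − 114.23 = 382.30.
At (452, 103): z = 199.0 + 66.9 + 382.30 = 648.2 m.

648.2 m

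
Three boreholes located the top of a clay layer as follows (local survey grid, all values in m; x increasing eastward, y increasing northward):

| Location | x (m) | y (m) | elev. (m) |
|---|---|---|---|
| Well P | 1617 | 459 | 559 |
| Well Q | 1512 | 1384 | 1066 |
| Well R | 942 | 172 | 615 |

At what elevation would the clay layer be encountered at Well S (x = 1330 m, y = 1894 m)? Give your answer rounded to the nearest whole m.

Let the plane be z = a·x + b·y + c.
Well Q−Well P: −105a + 925b = 507;  Well R−Well P: −675a − 287b = 56.
Solving gives a = −0.30146, b = 0.51389.
Then c = 559 − a·1617 − b·459 = 810.59.
At (1330, 1894): z = −400.9 + 973.3 + 810.59 = 1382.9 m.

1383 m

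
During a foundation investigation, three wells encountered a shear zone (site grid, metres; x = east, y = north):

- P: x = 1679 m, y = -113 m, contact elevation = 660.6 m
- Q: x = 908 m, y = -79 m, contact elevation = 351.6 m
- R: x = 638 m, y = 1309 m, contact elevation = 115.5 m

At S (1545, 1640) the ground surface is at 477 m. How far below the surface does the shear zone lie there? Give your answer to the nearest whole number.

Let the plane be z = a·x + b·y + c.
Q−P: −771a + 34b = −309;  R−P: −1041a + 1422b = −545.1.
Solving gives a = 0.39668, b = −0.09294.
Then c = 660.6 − a·1679 − b·-113 = −15.93.
At (1545, 1640): z_contact = 612.9 − 152.4 − 15.93 = 444.5 m.
Depth below ground = 477 − 444.5 = 32 m.

32 m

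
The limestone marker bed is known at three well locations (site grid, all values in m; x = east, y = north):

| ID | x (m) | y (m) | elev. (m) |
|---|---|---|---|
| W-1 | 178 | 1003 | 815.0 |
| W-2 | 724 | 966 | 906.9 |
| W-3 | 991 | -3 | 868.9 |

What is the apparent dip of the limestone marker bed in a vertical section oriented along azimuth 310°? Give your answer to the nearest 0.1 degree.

4.4°

Let the plane be z = a·x + b·y + c.
W-2−W-1: 546a − 37b = 91.9;  W-3−W-1: 813a − 1006b = 53.9.
Solving gives a = 0.17423, b = 0.08722.
Unit vector along 310° is (sin 310°, cos 310°) = (-0.7660, 0.6428).
Slope in that direction = a·(-0.7660) + b·(0.6428) = −0.07740.
Apparent dip = arctan|0.07740| = 4.4° (true dip is 11.0°, so apparent ≤ true as expected).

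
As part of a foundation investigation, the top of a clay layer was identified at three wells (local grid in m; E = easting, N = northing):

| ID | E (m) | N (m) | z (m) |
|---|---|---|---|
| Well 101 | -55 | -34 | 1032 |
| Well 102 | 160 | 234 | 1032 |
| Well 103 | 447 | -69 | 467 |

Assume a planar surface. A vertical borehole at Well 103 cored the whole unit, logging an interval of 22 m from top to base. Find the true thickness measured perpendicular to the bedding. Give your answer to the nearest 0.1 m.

13.0 m

Two edge vectors: Well 101→Well 102 = (215, 268, 0), Well 101→Well 103 = (502, -35, -565).
Normal n = (Well 101→Well 102) × (Well 101→Well 103) = (-151420, 121475, -142061).
So ∂z/∂E = −n_x/n_z = −1.06588 and ∂z/∂N = −n_y/n_z = 0.85509.
|∇z| = √(a²+b²) = 1.36648, so dip δ = arctan(1.36648) = 53.80°.
True thickness = vertical thickness × cos δ = 22 × cos 53.80° = 13.0 m.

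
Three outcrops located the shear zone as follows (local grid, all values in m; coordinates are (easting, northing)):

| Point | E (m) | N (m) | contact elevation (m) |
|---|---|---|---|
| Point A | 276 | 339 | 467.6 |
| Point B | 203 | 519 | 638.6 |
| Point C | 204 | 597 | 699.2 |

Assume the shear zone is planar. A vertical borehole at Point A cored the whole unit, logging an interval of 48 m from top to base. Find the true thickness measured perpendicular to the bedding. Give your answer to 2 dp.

35.95 m

Two edge vectors: Point A→Point B = (-73, 180, 171), Point A→Point C = (-72, 258, 231.6).
Normal n = (Point A→Point B) × (Point A→Point C) = (-2430, 4594.8, -5874).
So ∂z/∂E = −n_x/n_z = −0.41369 and ∂z/∂N = −n_y/n_z = 0.78223.
|∇z| = √(a²+b²) = 0.88488, so dip δ = arctan(0.88488) = 41.51°.
True thickness = vertical thickness × cos δ = 48 × cos 41.51° = 35.95 m.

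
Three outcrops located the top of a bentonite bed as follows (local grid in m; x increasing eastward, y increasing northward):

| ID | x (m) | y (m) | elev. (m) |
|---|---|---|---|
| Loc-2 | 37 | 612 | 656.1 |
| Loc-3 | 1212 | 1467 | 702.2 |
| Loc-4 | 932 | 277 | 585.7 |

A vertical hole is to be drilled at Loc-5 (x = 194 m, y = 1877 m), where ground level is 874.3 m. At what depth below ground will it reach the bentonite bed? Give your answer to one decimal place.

Let the plane be z = a·x + b·y + c.
Loc-3−Loc-2: 1175a + 855b = 46.1;  Loc-4−Loc-2: 895a − 335b = −70.4.
Solving gives a = −0.038615, b = 0.106985.
Then c = 656.1 − a·37 − b·612 = 592.05.
At (194, 1877): z_contact = −7.49 + 200.81 + 592.05 = 785.37 m.
Depth below ground = 874.3 − 785.37 = 88.9 m.

88.9 m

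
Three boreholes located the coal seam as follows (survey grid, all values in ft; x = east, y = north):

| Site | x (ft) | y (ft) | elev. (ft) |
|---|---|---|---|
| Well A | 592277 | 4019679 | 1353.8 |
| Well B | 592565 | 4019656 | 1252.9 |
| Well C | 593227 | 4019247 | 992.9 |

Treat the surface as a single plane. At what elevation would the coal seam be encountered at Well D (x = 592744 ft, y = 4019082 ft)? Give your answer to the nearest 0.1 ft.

1146.1 ft

Let the plane be z = a·x + b·y + c.
Well B−Well A: 288a − 23b = −100.9;  Well C−Well A: 950a − 432b = −360.9.
Solving gives a = −0.344052610, b = 0.078819492.
Then c = 1353.8 − a·592277 − b·4019679 = −111700.81.
At (592744, 4019082): z = −203935.1 + 316782.0 − 111700.81 = 1146.1 ft.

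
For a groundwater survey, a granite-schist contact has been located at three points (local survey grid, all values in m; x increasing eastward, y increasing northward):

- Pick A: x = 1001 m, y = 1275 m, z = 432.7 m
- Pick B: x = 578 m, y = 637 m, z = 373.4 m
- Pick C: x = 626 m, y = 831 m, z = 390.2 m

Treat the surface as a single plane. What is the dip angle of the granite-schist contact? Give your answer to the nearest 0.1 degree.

4.8°

Let the plane be z = a·x + b·y + c.
Pick B−Pick A: −423a − 638b = −59.3;  Pick C−Pick A: −375a − 444b = −42.5.
Solving gives a = 0.01528, b = 0.08282.
Gradient magnitude |∇z| = √(a² + b²) = √(0.00023 + 0.00686) = 0.08422.
True dip = arctan(0.08422) = 4.8°, dipping toward S (azimuth ≈ 190°).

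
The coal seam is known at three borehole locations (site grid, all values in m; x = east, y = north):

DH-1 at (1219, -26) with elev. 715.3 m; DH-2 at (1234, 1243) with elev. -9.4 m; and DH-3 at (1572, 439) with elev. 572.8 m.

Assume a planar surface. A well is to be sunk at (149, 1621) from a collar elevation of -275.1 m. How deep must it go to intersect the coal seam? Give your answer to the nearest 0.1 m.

336.0 m

Two edge vectors: DH-1→DH-2 = (15, 1269, -724.7), DH-1→DH-3 = (353, 465, -142.5).
Normal n = (DH-1→DH-2) × (DH-1→DH-3) = (156153, -253681.6, -440982).
So ∂z/∂x = −n_x/n_z = 0.354103 and ∂z/∂y = −n_y/n_z = −0.575265.
Intercept c from DH-1: 715.3 − 431.65 − 14.96 = 268.69.
At (149, 1621): z_contact = 52.76 − 932.50 + 268.69 = -611.05 m.
Depth below ground = -275.1 − (-611.05) = 336.0 m.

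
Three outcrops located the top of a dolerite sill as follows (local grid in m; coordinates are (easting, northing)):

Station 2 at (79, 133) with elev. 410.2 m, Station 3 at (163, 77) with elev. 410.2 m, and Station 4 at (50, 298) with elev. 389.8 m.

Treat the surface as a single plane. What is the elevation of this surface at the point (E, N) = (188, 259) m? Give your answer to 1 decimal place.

Two edge vectors: Station 2→Station 3 = (84, -56, 0), Station 2→Station 4 = (-29, 165, -20.4).
Normal n = (Station 2→Station 3) × (Station 2→Station 4) = (1142.4, 1713.6, 12236).
So ∂z/∂E = −n_x/n_z = −0.09336 and ∂z/∂N = −n_y/n_z = −0.14005.
Intercept c from Station 2: 410.2 + 7.38 + 18.63 = 436.20.
At (188, 259): z = −17.6 − 36.3 + 436.20 = 382.4 m.

382.4 m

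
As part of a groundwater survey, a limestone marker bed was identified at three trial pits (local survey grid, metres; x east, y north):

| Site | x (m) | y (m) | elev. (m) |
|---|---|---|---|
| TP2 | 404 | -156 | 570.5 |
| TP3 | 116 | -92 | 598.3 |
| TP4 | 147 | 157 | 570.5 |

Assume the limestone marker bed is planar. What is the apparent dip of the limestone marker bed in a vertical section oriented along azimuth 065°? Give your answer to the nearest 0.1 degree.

8.4°

Two edge vectors: TP2→TP3 = (-288, 64, 27.8), TP2→TP4 = (-257, 313, 0).
Normal n = (TP2→TP3) × (TP2→TP4) = (-8701.4, -7144.6, -73696).
So ∂z/∂x = −n_x/n_z = −0.11807 and ∂z/∂y = −n_y/n_z = −0.09695.
Unit vector along 065° is (sin 65°, cos 65°) = (0.9063, 0.4226).
Slope in that direction = a·(0.9063) + b·(0.4226) = −0.14798.
Apparent dip = arctan|0.14798| = 8.4° (true dip is 8.7°, so apparent ≤ true as expected).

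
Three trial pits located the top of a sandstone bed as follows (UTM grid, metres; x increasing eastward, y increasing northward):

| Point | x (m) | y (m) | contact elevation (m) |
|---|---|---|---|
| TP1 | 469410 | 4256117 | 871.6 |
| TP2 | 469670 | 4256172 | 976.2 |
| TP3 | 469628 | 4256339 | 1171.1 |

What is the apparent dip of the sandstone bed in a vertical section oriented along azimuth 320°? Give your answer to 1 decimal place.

Let the plane be z = a·x + b·y + c.
TP2−TP1: 260a + 55b = 104.6;  TP3−TP1: 218a + 222b = 299.5.
Solving gives a = 0.14758, b = 1.20418.
Unit vector along 320° is (sin 320°, cos 320°) = (-0.6428, 0.7660).
Slope in that direction = a·(-0.6428) + b·(0.7660) = 0.82760.
Apparent dip = arctan|0.82760| = 39.6° (true dip is 50.5°, so apparent ≤ true as expected).

39.6°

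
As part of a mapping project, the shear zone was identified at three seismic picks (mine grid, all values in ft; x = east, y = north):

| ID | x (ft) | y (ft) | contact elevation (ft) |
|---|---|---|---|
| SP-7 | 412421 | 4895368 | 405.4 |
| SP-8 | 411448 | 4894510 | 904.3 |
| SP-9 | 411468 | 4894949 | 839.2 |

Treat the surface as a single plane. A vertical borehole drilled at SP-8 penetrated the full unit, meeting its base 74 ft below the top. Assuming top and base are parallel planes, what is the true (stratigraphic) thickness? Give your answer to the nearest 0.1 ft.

68.3 ft

Let the plane be z = a·x + b·y + c.
SP-8−SP-7: −973a − 858b = 498.9;  SP-9−SP-7: −953a − 419b = 433.8.
Solving gives a = −0.39797, b = −0.13016.
|∇z| = √(a²+b²) = 0.41871, so dip δ = arctan(0.41871) = 22.72°.
True thickness = vertical thickness × cos δ = 74 × cos 22.72° = 68.3 ft.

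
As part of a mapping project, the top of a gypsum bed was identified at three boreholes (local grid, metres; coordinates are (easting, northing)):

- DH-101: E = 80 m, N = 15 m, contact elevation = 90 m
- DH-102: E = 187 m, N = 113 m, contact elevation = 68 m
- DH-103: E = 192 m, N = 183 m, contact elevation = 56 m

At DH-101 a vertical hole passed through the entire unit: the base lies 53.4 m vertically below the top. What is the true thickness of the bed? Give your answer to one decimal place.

52.6 m

Two edge vectors: DH-101→DH-102 = (107, 98, -22), DH-101→DH-103 = (112, 168, -34).
Normal n = (DH-101→DH-102) × (DH-101→DH-103) = (364, 1174, 7000).
So ∂z/∂E = −n_x/n_z = −0.05200 and ∂z/∂N = −n_y/n_z = −0.16771.
|∇z| = √(a²+b²) = 0.17559, so dip δ = arctan(0.17559) = 9.96°.
True thickness = vertical thickness × cos δ = 53.4 × cos 9.96° = 52.6 m.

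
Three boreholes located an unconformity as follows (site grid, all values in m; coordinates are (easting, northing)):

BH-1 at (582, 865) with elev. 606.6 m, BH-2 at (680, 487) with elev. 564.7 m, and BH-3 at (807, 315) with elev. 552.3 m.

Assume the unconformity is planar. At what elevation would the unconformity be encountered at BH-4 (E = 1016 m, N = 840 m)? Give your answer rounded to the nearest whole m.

638 m

Let the plane be z = a·E + b·N + c.
BH-2−BH-1: 98a − 378b = −41.9;  BH-3−BH-1: 225a − 550b = −54.3.
Solving gives a = 0.08089, b = 0.13182.
Then c = 606.6 − a·582 − b·865 = 445.50.
At (1016, 840): z = 82.2 + 110.7 + 445.50 = 638.4 m.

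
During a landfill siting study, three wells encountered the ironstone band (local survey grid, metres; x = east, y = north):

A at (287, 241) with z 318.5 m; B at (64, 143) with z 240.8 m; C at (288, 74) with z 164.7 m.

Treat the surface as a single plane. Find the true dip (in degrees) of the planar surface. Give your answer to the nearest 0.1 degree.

42.7°

Let the plane be z = a·x + b·y + c.
B−A: −223a − 98b = −77.7;  C−A: 1a − 167b = −153.8.
Solving gives a = −0.05615, b = 0.92062.
Gradient magnitude |∇z| = √(a² + b²) = √(0.00315 + 0.84754) = 0.92233.
True dip = arctan(0.92233) = 42.7°, dipping toward S (azimuth ≈ 177°).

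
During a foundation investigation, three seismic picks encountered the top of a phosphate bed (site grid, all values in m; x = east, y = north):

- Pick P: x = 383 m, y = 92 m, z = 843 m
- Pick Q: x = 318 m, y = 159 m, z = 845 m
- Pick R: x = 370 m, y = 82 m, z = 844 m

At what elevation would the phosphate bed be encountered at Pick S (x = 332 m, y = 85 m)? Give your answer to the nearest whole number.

Two edge vectors: Pick P→Pick Q = (-65, 67, 2), Pick P→Pick R = (-13, -10, 1).
Normal n = (Pick P→Pick Q) × (Pick P→Pick R) = (87, 39, 1521).
So ∂z/∂x = −n_x/n_z = −0.05720 and ∂z/∂y = −n_y/n_z = −0.02564.
Intercept c from Pick P: 843 + 21.91 + 2.36 = 867.27.
At (332, 85): z = −19.0 − 2.2 + 867.27 = 846.1 m.

846 m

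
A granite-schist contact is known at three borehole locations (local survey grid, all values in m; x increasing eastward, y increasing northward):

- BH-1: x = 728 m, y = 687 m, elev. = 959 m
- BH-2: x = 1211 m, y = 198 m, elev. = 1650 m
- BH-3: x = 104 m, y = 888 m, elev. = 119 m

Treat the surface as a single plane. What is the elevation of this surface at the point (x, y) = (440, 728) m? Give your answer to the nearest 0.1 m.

Let the plane be z = a·x + b·y + c.
BH-2−BH-1: 483a − 489b = 691;  BH-3−BH-1: −624a + 201b = −840.
Solving gives a = 1.306730, b = −0.122392.
Then c = 959 − a·728 − b·687 = 91.78.
At (440, 728): z = 575.0 − 89.1 + 91.78 = 577.6 m.

577.6 m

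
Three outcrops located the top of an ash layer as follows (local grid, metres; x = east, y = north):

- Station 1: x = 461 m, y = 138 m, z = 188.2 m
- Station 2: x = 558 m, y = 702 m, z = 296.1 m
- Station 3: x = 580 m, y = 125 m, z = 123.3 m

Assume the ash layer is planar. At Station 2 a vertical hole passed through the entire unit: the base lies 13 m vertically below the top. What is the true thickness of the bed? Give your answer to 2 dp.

Let the plane be z = a·x + b·y + c.
Station 2−Station 1: 97a + 564b = 107.9;  Station 3−Station 1: 119a − 13b = −64.9.
Solving gives a = −0.51481, b = 0.27985.
|∇z| = √(a²+b²) = 0.58595, so dip δ = arctan(0.58595) = 30.37°.
True thickness = vertical thickness × cos δ = 13 × cos 30.37° = 11.22 m.

11.22 m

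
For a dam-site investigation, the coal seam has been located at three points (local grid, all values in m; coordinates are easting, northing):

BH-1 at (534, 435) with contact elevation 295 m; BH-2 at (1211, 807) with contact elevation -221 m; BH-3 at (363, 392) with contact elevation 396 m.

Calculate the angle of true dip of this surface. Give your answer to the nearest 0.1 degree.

36.1°

Two edge vectors: BH-1→BH-2 = (677, 372, -516), BH-1→BH-3 = (-171, -43, 101).
Normal n = (BH-1→BH-2) × (BH-1→BH-3) = (15384, 19859, 34501).
So ∂z/∂easting = −n_x/n_z = −0.44590 and ∂z/∂northing = −n_y/n_z = −0.57561.
Gradient magnitude |∇z| = √(a² + b²) = √(0.19883 + 0.33132) = 0.72811.
True dip = arctan(0.72811) = 36.1°, dipping toward NE (azimuth ≈ 038°).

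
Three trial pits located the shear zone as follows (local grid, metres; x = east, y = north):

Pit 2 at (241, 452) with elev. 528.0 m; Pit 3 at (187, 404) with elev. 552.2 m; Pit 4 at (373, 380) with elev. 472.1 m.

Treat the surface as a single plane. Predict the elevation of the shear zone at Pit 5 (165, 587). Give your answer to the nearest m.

Let the plane be z = a·x + b·y + c.
Pit 3−Pit 2: −54a − 48b = 24.2;  Pit 4−Pit 2: 132a − 72b = −55.9.
Solving gives a = −0.43286, b = −0.01719.
Then c = 528 − a·241 − b·452 = 640.09.
At (165, 587): z = −71.4 − 10.1 + 640.09 = 558.6 m.

559 m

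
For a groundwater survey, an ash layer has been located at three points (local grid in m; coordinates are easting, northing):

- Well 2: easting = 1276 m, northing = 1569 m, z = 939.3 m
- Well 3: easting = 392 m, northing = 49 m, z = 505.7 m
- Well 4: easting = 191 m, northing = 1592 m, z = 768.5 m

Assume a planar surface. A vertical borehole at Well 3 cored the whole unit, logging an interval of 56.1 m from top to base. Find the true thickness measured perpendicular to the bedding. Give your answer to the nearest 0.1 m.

54.4 m

Let the plane be z = a·easting + b·northing + c.
Well 3−Well 2: −884a − 1520b = −433.6;  Well 4−Well 2: −1085a + 23b = −170.8.
Solving gives a = 0.16148, b = 0.19135.
|∇z| = √(a²+b²) = 0.25038, so dip δ = arctan(0.25038) = 14.06°.
True thickness = vertical thickness × cos δ = 56.1 × cos 14.06° = 54.4 m.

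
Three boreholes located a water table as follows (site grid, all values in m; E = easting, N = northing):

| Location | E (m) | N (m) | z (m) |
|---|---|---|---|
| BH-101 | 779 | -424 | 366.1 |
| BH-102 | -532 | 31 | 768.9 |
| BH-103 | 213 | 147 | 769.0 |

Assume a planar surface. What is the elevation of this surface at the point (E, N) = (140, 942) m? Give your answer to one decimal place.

1262.0 m

Let the plane be z = a·E + b·N + c.
BH-102−BH-101: −1311a + 455b = 402.8;  BH-103−BH-101: −566a + 571b = 402.9.
Solving gives a = −0.09506, b = 0.61138.
Then c = 366.1 − a·779 − b·-424 = 699.38.
At (140, 942): z = −13.3 + 575.9 + 699.38 = 1262.0 m.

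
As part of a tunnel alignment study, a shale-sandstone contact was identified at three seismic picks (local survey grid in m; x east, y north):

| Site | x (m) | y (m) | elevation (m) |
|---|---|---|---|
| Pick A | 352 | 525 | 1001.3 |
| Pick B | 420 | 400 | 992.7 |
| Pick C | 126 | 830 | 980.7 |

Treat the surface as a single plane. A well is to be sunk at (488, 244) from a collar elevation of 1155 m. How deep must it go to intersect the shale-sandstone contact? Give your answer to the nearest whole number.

Two edge vectors: Pick A→Pick B = (68, -125, -8.6), Pick A→Pick C = (-226, 305, -20.6).
Normal n = (Pick A→Pick B) × (Pick A→Pick C) = (5198, 3344.4, -7510).
So ∂z/∂x = −n_x/n_z = 0.69214 and ∂z/∂y = −n_y/n_z = 0.44533.
Intercept c from Pick A: 1001.3 − 243.63 − 233.80 = 523.87.
At (488, 244): z_contact = 337.8 + 108.7 + 523.87 = 970.3 m.
Depth below ground = 1155 − 970.3 = 185 m.

185 m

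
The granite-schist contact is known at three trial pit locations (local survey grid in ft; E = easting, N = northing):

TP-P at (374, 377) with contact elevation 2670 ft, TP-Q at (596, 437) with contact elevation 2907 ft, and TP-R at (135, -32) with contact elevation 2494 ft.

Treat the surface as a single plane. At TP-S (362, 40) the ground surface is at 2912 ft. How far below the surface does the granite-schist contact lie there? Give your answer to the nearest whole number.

178 ft

Two edge vectors: TP-P→TP-Q = (222, 60, 237), TP-P→TP-R = (-239, -409, -176).
Normal n = (TP-P→TP-Q) × (TP-P→TP-R) = (86373, -17571, -76458).
So ∂z/∂E = −n_x/n_z = 1.12968 and ∂z/∂N = −n_y/n_z = −0.22981.
Intercept c from TP-P: 2670 − 422.50 + 86.64 = 2334.14.
At (362, 40): z_contact = 408.9 − 9.2 + 2334.14 = 2733.9 ft.
Depth below ground = 2912 − 2733.9 = 178 ft.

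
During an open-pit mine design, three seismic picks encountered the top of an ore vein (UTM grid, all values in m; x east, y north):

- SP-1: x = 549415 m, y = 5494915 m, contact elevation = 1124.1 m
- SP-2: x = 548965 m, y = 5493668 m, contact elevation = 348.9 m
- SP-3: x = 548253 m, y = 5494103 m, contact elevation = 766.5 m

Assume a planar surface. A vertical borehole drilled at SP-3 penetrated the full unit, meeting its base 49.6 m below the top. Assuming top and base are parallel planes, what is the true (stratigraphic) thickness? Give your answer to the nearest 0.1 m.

Two edge vectors: SP-1→SP-2 = (-450, -1247, -775.2), SP-1→SP-3 = (-1162, -812, -357.6).
Normal n = (SP-1→SP-2) × (SP-1→SP-3) = (-183535.2, 739862.4, -1083614).
So ∂z/∂x = −n_x/n_z = −0.16937 and ∂z/∂y = −n_y/n_z = 0.68277.
|∇z| = √(a²+b²) = 0.70347, so dip δ = arctan(0.70347) = 35.13°.
True thickness = vertical thickness × cos δ = 49.6 × cos 35.13° = 40.6 m.

40.6 m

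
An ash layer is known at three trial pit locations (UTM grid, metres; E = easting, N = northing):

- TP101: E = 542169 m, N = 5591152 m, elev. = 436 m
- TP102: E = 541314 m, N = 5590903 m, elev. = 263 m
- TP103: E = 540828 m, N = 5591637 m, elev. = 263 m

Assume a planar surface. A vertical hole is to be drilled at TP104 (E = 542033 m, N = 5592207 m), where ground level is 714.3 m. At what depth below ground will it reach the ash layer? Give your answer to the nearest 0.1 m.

Two edge vectors: TP101→TP102 = (-855, -249, -173), TP101→TP103 = (-1341, 485, -173).
Normal n = (TP101→TP102) × (TP101→TP103) = (126982, 84078, -748584).
So ∂z/∂E = −n_x/n_z = 0.169629594 and ∂z/∂N = −n_y/n_z = 0.112316053.
Intercept c from TP101: 436 − 91967.91 − 627976.12 = −719508.03.
At (542033, 5592207): z_contact = 91944.84 + 628094.62 − 719508.03 = 531.42 m.
Depth below ground = 714.3 − 531.42 = 182.9 m.

182.9 m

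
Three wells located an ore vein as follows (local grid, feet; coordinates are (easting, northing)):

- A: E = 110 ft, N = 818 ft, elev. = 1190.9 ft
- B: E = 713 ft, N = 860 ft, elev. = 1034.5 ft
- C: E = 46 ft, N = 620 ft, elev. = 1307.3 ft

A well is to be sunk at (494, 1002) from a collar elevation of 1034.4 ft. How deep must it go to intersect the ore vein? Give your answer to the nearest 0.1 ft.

Two edge vectors: A→B = (603, 42, -156.4), A→C = (-64, -198, 116.4).
Normal n = (A→B) × (A→C) = (-26078.4, -60179.6, -116706).
So ∂z/∂E = −n_x/n_z = −0.223454 and ∂z/∂N = −n_y/n_z = −0.515651.
Intercept c from A: 1190.9 + 24.58 + 421.80 = 1637.28.
At (494, 1002): z_contact = −110.39 − 516.68 + 1637.28 = 1010.21 ft.
Depth below ground = 1034.4 − 1010.21 = 24.2 ft.

24.2 ft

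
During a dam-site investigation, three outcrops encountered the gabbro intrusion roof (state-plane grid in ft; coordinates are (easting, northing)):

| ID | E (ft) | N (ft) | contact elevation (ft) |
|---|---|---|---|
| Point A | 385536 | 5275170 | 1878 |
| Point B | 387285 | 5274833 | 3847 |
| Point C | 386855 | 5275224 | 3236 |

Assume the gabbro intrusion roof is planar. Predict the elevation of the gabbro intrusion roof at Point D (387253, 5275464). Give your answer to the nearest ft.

Two edge vectors: Point A→Point B = (1749, -337, 1969), Point A→Point C = (1319, 54, 1358).
Normal n = (Point A→Point B) × (Point A→Point C) = (-563972, 221969, 538949).
So ∂z/∂E = −n_x/n_z = 1.04642925 and ∂z/∂N = −n_y/n_z = −0.41185530.
Intercept c from Point A: 1878 − 403436.15 + 2172606.70 = 1771048.55.
At (387253, 5275464): z = 405232.9 − 2172727.8 + 1771048.55 = 3553.6 ft.

3554 ft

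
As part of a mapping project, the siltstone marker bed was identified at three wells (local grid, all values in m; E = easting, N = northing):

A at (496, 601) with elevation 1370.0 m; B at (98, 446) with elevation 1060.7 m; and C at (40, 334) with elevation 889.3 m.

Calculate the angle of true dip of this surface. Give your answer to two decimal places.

Let the plane be z = a·E + b·N + c.
B−A: −398a − 155b = −309.3;  C−A: −456a − 267b = −480.7.
Solving gives a = 0.22690, b = 1.41285.
Gradient magnitude |∇z| = √(a² + b²) = √(0.05149 + 1.99615) = 1.43096.
True dip = arctan(1.43096) = 55.05°, dipping toward S (azimuth ≈ 189°).

55.05°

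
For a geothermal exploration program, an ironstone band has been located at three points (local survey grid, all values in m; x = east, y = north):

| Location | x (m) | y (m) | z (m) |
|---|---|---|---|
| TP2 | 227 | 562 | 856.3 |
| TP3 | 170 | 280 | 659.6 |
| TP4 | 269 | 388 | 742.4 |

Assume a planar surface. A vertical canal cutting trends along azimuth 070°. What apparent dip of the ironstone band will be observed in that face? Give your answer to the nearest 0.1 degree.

Two edge vectors: TP2→TP3 = (-57, -282, -196.7), TP2→TP4 = (42, -174, -113.9).
Normal n = (TP2→TP3) × (TP2→TP4) = (-2106, -14753.7, 21762).
So ∂z/∂x = −n_x/n_z = 0.09677 and ∂z/∂y = −n_y/n_z = 0.67796.
Unit vector along 070° is (sin 70°, cos 70°) = (0.9397, 0.3420).
Slope in that direction = a·(0.9397) + b·(0.3420) = 0.32281.
Apparent dip = arctan|0.32281| = 17.9° (true dip is 34.4°, so apparent ≤ true as expected).

17.9°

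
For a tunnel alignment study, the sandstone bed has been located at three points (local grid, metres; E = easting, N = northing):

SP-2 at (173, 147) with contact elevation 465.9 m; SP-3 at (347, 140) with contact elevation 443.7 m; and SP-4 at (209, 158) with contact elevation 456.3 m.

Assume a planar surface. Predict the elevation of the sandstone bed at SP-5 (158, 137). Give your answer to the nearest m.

472 m

Two edge vectors: SP-2→SP-3 = (174, -7, -22.2), SP-2→SP-4 = (36, 11, -9.6).
Normal n = (SP-2→SP-3) × (SP-2→SP-4) = (311.4, 871.2, 2166).
So ∂z/∂E = −n_x/n_z = −0.14377 and ∂z/∂N = −n_y/n_z = −0.40222.
Intercept c from SP-2: 465.9 + 24.87 + 59.13 = 549.90.
At (158, 137): z = −22.7 − 55.1 + 549.90 = 472.1 m.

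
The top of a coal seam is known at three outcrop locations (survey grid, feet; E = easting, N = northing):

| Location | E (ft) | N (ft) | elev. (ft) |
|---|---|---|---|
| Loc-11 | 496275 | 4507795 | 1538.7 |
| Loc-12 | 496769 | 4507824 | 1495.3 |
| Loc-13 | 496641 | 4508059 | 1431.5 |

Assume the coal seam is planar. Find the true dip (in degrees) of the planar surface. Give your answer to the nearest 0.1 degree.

17.6°

Let the plane be z = a·E + b·N + c.
Loc-12−Loc-11: 494a + 29b = −43.4;  Loc-13−Loc-11: 366a + 264b = −107.2.
Solving gives a = −0.06969, b = −0.30945.
Gradient magnitude |∇z| = √(a² + b²) = √(0.00486 + 0.09576) = 0.31720.
True dip = arctan(0.31720) = 17.6°, dipping toward NNE (azimuth ≈ 013°).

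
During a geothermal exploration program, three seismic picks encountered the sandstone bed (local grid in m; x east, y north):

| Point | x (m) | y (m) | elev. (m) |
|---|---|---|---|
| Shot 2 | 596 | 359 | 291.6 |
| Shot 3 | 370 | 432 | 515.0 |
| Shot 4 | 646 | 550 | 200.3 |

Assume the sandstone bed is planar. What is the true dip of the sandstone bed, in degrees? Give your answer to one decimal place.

Let the plane be z = a·x + b·y + c.
Shot 3−Shot 2: −226a + 73b = 223.4;  Shot 4−Shot 2: 50a + 191b = −91.3.
Solving gives a = −1.05379, b = −0.20215.
Gradient magnitude |∇z| = √(a² + b²) = √(1.11048 + 0.04086) = 1.07301.
True dip = arctan(1.07301) = 47.0°, dipping toward E (azimuth ≈ 079°).

47.0°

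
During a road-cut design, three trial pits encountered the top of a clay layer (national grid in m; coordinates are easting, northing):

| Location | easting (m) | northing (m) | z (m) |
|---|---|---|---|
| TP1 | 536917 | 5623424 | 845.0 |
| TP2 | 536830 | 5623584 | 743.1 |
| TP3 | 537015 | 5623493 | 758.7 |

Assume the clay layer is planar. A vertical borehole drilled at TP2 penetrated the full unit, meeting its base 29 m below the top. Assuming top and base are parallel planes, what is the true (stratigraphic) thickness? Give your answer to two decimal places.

21.93 m

Two edge vectors: TP1→TP2 = (-87, 160, -101.9), TP1→TP3 = (98, 69, -86.3).
Normal n = (TP1→TP2) × (TP1→TP3) = (-6776.9, -17494.3, -21683).
So ∂z/∂easting = −n_x/n_z = −0.31254 and ∂z/∂northing = −n_y/n_z = −0.80682.
|∇z| = √(a²+b²) = 0.86524, so dip δ = arctan(0.86524) = 40.87°.
True thickness = vertical thickness × cos δ = 29 × cos 40.87° = 21.93 m.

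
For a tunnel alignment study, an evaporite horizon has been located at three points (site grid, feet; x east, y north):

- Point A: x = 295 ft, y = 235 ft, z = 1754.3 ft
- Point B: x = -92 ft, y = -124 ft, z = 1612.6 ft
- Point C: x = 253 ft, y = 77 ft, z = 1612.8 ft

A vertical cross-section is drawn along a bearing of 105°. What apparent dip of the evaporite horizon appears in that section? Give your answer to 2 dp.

Two edge vectors: Point A→Point B = (-387, -359, -141.7), Point A→Point C = (-42, -158, -141.5).
Normal n = (Point A→Point B) × (Point A→Point C) = (28409.9, -48809.1, 46068).
So ∂z/∂x = −n_x/n_z = −0.61669 and ∂z/∂y = −n_y/n_z = 1.05950.
Unit vector along 105° is (sin 105°, cos 105°) = (0.9659, -0.2588).
Slope in that direction = a·(0.9659) + b·(-0.2588) = −0.86990.
Apparent dip = arctan|0.86990| = 41.02° (true dip is 50.8°, so apparent ≤ true as expected).

41.02°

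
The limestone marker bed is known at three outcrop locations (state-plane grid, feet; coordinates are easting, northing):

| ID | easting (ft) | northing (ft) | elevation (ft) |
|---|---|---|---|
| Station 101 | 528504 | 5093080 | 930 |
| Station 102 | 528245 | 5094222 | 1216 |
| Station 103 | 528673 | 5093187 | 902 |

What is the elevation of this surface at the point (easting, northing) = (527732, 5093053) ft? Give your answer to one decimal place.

Two edge vectors: Station 101→Station 102 = (-259, 1142, 286), Station 101→Station 103 = (169, 107, -28).
Normal n = (Station 101→Station 102) × (Station 101→Station 103) = (-62578, 41082, -220711).
So ∂z/∂easting = −n_x/n_z = −0.283529140 and ∂z/∂northing = −n_y/n_z = 0.186134810.
Intercept c from Station 101: 930 + 149846.28 − 947999.48 = −797223.19.
At (527732, 5093053): z = −149627.4 + 947994.5 − 797223.19 = 1143.9 ft.

1143.9 ft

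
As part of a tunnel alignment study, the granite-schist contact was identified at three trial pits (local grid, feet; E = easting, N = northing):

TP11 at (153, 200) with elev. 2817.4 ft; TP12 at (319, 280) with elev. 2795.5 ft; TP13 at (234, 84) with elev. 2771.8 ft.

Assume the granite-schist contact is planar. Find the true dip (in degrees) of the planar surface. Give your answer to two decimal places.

Let the plane be z = a·E + b·N + c.
TP12−TP11: 166a + 80b = −21.9;  TP13−TP11: 81a − 116b = −45.6.
Solving gives a = −0.24046, b = 0.22520.
Gradient magnitude |∇z| = √(a² + b²) = √(0.05782 + 0.05071) = 0.32944.
True dip = arctan(0.32944) = 18.23°, dipping toward SE (azimuth ≈ 133°).

18.23°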